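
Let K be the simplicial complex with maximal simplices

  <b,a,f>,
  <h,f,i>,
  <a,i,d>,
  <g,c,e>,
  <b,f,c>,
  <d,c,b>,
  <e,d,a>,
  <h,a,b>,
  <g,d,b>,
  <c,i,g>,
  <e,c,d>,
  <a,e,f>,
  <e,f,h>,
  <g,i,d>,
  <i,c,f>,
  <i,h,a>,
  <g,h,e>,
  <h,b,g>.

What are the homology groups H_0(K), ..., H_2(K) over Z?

H_0 = Z,  H_1 = Z ⊕ Z/2,  H_2 = 0.

Take the total order a < b < c < d < e < f < g < h < i on the vertex set. Then K (dimension 2) consists of the simplices:

  0-simplices (9): a, b, c, d, e, f, g, h, i
  1-simplices (27): ab, ad, ae, af, ah, ai, bc, bd, bf, bg, bh, cd, ce, cf, cg, ci, de, dg, di, ef, eg, eh, fh, fi, gh, gi, hi
  2-simplices (18): abf, abh, ade, adi, aef, ahi, bcd, bcf, bdg, bgh, cde, ceg, cfi, cgi, dgi, efh, egh, fhi

so the chain groups are C_0 ≅ Z^9, C_1 ≅ Z^27, C_2 ≅ Z^18.

Boundary ∂_1: C_1 → C_0 is given by ∂[p,q] = [q] − [p]. For instance
  ∂gi = i − g.
As a 9×27 matrix over Z this has rank 8, with invariant factors (1,1,1,1,1,1,1,1).

The boundary map ∂_2: C_2 → C_1 sends each 2-simplex [p,q,r] to [q,r] − [p,r] + [p,q]. For instance
  ∂adi = di − ai + ad,
  ∂aef = ef − af + ae.
The 27×18 boundary matrix has rank 18 and Smith normal form diag(1,1,1,1,1,1,1,1,1,1,1,1,1,1,1,1,1,2).

Reading off H_k = ker ∂_k / im ∂_{k+1}:

  H_0: rank C_0 − rank ∂_1 = 9 − 8 = 1, and the invariant factors of ∂_1 are all 1, so H_0 ≅ Z.
  H_1: rank ker ∂_1 − rank ∂_2 = (27 − 8) − 18 = 1, and ∂_2 has invariant factor 2 > 1, so H_1 ≅ Z ⊕ Z/2.
  H_2: rank ker ∂_2 − rank ∂_3 = (18 − 18) − 0 = 0, and there is no ∂_3, so H_2 ≅ 0.

As a check, the Euler characteristic is 9 − 27 + 18 = 0, which agrees with 1 − 1 + 0 = 0.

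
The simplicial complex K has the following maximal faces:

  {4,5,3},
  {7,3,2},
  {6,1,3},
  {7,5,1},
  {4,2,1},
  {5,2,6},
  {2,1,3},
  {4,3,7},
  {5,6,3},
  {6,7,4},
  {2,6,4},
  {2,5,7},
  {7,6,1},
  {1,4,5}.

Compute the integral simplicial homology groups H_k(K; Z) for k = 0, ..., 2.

H_0 ≅ Z,  H_1 ≅ Z^2,  H_2 ≅ Z.

Fix the vertex order 1 < 2 < 3 < 4 < 5 < 6 < 7 and write every simplex with vertices in increasing order. Then dim K = 2 and the simplices of K are:

  0-simplices (7): [1], [2], [3], [4], [5], [6], [7]
  1-simplices (21): [1,2], [1,3], [1,4], [1,5], [1,6], [1,7], [2,3], [2,4], [2,5], [2,6], [2,7], [3,4], [3,5], [3,6], [3,7], [4,5], [4,6], [4,7], [5,6], [5,7], [6,7]
  2-simplices (14): [1,2,3], [1,2,4], [1,3,6], [1,4,5], [1,5,7], [1,6,7], [2,3,7], [2,4,6], [2,5,6], [2,5,7], [3,4,5], [3,4,7], [3,5,6], [4,6,7]

giving chain groups C_0 ≅ Z^7, C_1 ≅ Z^21, C_2 ≅ Z^14.

∂_1: C_1 → C_0 sends each edge [p,q] (with p < q) to q − p. For instance
  ∂[1,3] = [3] − [1].
As a 7×21 matrix over Z this has rank 6, with invariant factors (1,1,1,1,1,1).

∂_2: C_2 → C_1 maps a triangle to the signed sum of its edges. For instance
  ∂[2,3,7] = [3,7] − [2,7] + [2,3],
  ∂[2,5,6] = [5,6] − [2,6] + [2,5].
As a 21×14 matrix over Z this has rank 13, with invariant factors (1,1,1,1,1,1,1,1,1,1,1,1,1).

From H_k ≅ ker(∂_k) / im(∂_{k+1}) we obtain:

  H_0: rank C_0 − rank ∂_1 = 7 − 6 = 1, and the invariant factors of ∂_1 are all 1, so H_0 ≅ Z.
  H_1: rank ker ∂_1 − rank ∂_2 = (21 − 6) − 13 = 2, and the invariant factors of ∂_2 are all 1, so H_1 ≅ Z^2.
  H_2: rank ker ∂_2 − rank ∂_3 = (14 − 13) − 0 = 1, and there is no ∂_3, so H_2 ≅ Z.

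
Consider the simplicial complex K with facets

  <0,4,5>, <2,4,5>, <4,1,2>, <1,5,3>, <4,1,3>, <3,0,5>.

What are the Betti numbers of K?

b_0 = 1, b_1 = 1, b_2 = 0.

Order the vertices as 0 < 1 < 2 < 3 < 4 < 5. Listing each simplex with vertices in this order, K has dimension 2 with simplices:

  0-simplices (6): [0], [1], [2], [3], [4], [5]
  1-simplices (12): [0,3], [0,4], [0,5], [1,2], [1,3], [1,4], [1,5], [2,4], [2,5], [3,4], [3,5], [4,5]
  2-simplices (6): [0,3,5], [0,4,5], [1,2,4], [1,3,4], [1,3,5], [2,4,5]

so the chain groups are C_0 ≅ Z^6, C_1 ≅ Z^12, C_2 ≅ Z^6.

The boundary map ∂_1: C_1 → C_0 maps an edge to its endpoints' difference, ∂[p,q] = q − p.
This gives a 6×12 integer matrix of rank 5; reducing to Smith normal form yields diagonal entries (1,1,1,1,1).

Boundary ∂_2: C_2 → C_1 acts by ∂[p,q,r] = [q,r] − [p,r] + [p,q]. For instance
  ∂[0,4,5] = [4,5] − [0,5] + [0,4],
  ∂[1,2,4] = [2,4] − [1,4] + [1,2].
This gives a 12×6 integer matrix of rank 6; reducing to Smith normal form yields diagonal entries (1,1,1,1,1,1).

Computing H_k = (kernel of ∂_k) / (image of ∂_{k+1}):

  H_0: rank C_0 − rank ∂_1 = 6 − 5 = 1, and the invariant factors of ∂_1 are all 1, so H_0 = Z.
  H_1: rank ker ∂_1 − rank ∂_2 = (12 − 5) − 6 = 1, and the invariant factors of ∂_2 are all 1, so H_1 = Z.
  H_2: rank ker ∂_2 − rank ∂_3 = (6 − 6) − 0 = 0, and there is no ∂_3, so H_2 = 0.

As a check, the Euler characteristic is 6 − 12 + 6 = 0, which agrees with 1 − 1 + 0 = 0.
(K is a triangulation of the cylinder S^1 x I.)

Hence the Betti numbers are b_0 = 1, b_1 = 1, b_2 = 0.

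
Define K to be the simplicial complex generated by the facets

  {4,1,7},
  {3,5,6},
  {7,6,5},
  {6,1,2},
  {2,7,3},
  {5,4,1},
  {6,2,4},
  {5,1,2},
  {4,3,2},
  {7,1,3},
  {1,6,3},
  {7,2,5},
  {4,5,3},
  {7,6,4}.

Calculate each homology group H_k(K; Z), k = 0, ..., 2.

Take the total order 1 < 2 < 3 < 4 < 5 < 6 < 7 on the vertex set. Then K (dimension 2) consists of the simplices:

  0-simplices (7): [1], [2], [3], [4], [5], [6], [7]
  1-simplices (21): [1,2], [1,3], [1,4], [1,5], [1,6], [1,7], [2,3], [2,4], [2,5], [2,6], [2,7], [3,4], [3,5], [3,6], [3,7], [4,5], [4,6], [4,7], [5,6], [5,7], [6,7]
  2-simplices (14): [1,2,5], [1,2,6], [1,3,6], [1,3,7], [1,4,5], [1,4,7], [2,3,4], [2,3,7], [2,4,6], [2,5,7], [3,4,5], [3,5,6], [4,6,7], [5,6,7]

so the chain groups are C_0 ≅ Z^7, C_1 ≅ Z^21, C_2 ≅ Z^14.

∂_1: C_1 → C_0 sends each edge [p,q] (with p < q) to q − p.
As a 7×21 matrix over Z this has rank 6, with invariant factors (1,1,1,1,1,1).

Boundary ∂_2: C_2 → C_1 maps a triangle to the signed sum of its edges. For instance
  ∂[2,5,7] = [5,7] − [2,7] + [2,5],
  ∂[2,3,4] = [3,4] − [2,4] + [2,3].
The 21×14 boundary matrix has rank 13 and Smith normal form diag(1,1,1,1,1,1,1,1,1,1,1,1,1).

Now H_k = ker ∂_k / im ∂_{k+1}, so:

  H_0: rank C_0 − rank ∂_1 = 7 − 6 = 1, and the invariant factors of ∂_1 are all 1, so H_0 = Z.
  H_1: rank ker ∂_1 − rank ∂_2 = (21 − 6) − 13 = 2, and the invariant factors of ∂_2 are all 1, so H_1 = Z^2.
  H_2: rank ker ∂_2 − rank ∂_3 = (14 − 13) − 0 = 1, and there is no ∂_3, so H_2 = Z.

(K is a triangulation of the torus T^2.)

H_0 ≅ Z,  H_1 ≅ Z^2,  H_2 ≅ Z.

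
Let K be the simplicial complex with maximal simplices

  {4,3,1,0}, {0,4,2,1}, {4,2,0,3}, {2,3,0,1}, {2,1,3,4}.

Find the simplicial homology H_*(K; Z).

Order the vertices as 0 < 1 < 2 < 3 < 4. Listing each simplex with vertices in this order, K has dimension 3 with simplices:

  0-simplices (5): [0], [1], [2], [3], [4]
  1-simplices (10): [0,1], [0,2], [0,3], [0,4], [1,2], [1,3], [1,4], [2,3], [2,4], [3,4]
  2-simplices (10): [0,1,2], [0,1,3], [0,1,4], [0,2,3], [0,2,4], [0,3,4], [1,2,3], [1,2,4], [1,3,4], [2,3,4]
  3-simplices (5): [0,1,2,3], [0,1,2,4], [0,1,3,4], [0,2,3,4], [1,2,3,4]

Hence C_0 ≅ Z^5, C_1 ≅ Z^10, C_2 ≅ Z^10, C_3 ≅ Z^5.

Boundary ∂_1: C_1 → C_0 maps an edge to its endpoints' difference, ∂[p,q] = q − p.
The 5×10 boundary matrix has rank 4 and Smith normal form diag(1,1,1,1).

The boundary map ∂_2: C_2 → C_1 acts by ∂[p,q,r] = [q,r] − [p,r] + [p,q]. For instance
  ∂[0,1,2] = [1,2] − [0,2] + [0,1],
  ∂[0,1,3] = [1,3] − [0,3] + [0,1].
The 10×10 boundary matrix has rank 6 and Smith normal form diag(1,1,1,1,1,1).

∂_3: C_3 → C_2 sends each 3-simplex σ to the alternating sum Σ_i (−1)^i (σ with its i-th vertex removed). For instance
  ∂[0,1,2,4] = [1,2,4] − [0,2,4] + [0,1,4] − [0,1,2],
  ∂[1,2,3,4] = [2,3,4] − [1,3,4] + [1,2,4] − [1,2,3].
The resulting 10×5 matrix has rank 4, and its Smith normal form has invariant factors (1,1,1,1).

Now H_k = ker ∂_k / im ∂_{k+1}, so:

  H_0: rank C_0 − rank ∂_1 = 5 − 4 = 1, and the invariant factors of ∂_1 are all 1, so H_0 ≅ Z.
  H_1: rank ker ∂_1 − rank ∂_2 = (10 − 4) − 6 = 0, and the invariant factors of ∂_2 are all 1, so H_1 ≅ 0.
  H_2: rank ker ∂_2 − rank ∂_3 = (10 − 6) − 4 = 0, and the invariant factors of ∂_3 are all 1, so H_2 ≅ 0.
  H_3: rank ker ∂_3 − rank ∂_4 = (5 − 4) − 0 = 1, and there is no ∂_4, so H_3 ≅ Z.

(K is a triangulation of the 3-sphere S^3.)

H_0 = Z,  H_1 = 0,  H_2 = 0,  H_3 = Z.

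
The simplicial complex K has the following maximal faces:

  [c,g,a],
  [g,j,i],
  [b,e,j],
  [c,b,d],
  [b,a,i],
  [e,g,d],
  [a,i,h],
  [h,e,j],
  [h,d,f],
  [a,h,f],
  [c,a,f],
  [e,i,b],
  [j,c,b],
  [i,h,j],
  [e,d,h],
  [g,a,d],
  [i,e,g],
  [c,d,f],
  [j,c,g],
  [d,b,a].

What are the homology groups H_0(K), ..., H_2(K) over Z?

H_0 ≅ Z,  H_1 ≅ Z ⊕ Z/2,  H_2 = 0.

K has 10 vertices, 30 edges, 20 triangles.
rank ∂_0 = 0, rank ∂_1 = 9 ⇒ b_0 = 10 − 0 − 9 = 1; all invariant factors of ∂_1 are 1 so no torsion. So H_0 = Z.
rank ∂_1 = 9, rank ∂_2 = 20 ⇒ b_1 = 30 − 9 − 20 = 1; ∂_2 has invariant factor(s) [2] giving torsion. So H_1 = Z ⊕ Z/2.
rank ∂_2 = 20, rank ∂_3 = 0 ⇒ b_2 = 20 − 20 − 0 = 0. So H_2 = 0.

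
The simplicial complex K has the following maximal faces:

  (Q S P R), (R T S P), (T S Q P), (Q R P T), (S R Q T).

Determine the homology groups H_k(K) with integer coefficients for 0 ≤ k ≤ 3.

H_0 ≅ Z,  H_1 = 0,  H_2 = 0,  H_3 ≅ Z.

Order the vertices as P < Q < R < S < T. Listing each simplex with vertices in this order, K has dimension 3 with simplices:

  0-simplices (5): P, Q, R, S, T
  1-simplices (10): PQ, PR, PS, PT, QR, QS, QT, RS, RT, ST
  2-simplices (10): PQR, PQS, PQT, PRS, PRT, PST, QRS, QRT, QST, RST
  3-simplices (5): PQRS, PQRT, PQST, PRST, QRST

giving chain groups C_0 ≅ Z^5, C_1 ≅ Z^10, C_2 ≅ Z^10, C_3 ≅ Z^5.

∂_1: C_1 → C_0 is given by ∂[p,q] = [q] − [p]. For instance
  ∂QS = S − Q.
The 5×10 boundary matrix has rank 4 and Smith normal form diag(1,1,1,1).

The boundary map ∂_2: C_2 → C_1 maps a triangle to the signed sum of its edges. For instance
  ∂QST = ST − QT + QS,
  ∂PQT = QT − PT + PQ.
The 10×10 boundary matrix has rank 6 and Smith normal form diag(1,1,1,1,1,1).

∂_3: C_3 → C_2 sends each 3-simplex σ to the alternating sum Σ_i (−1)^i (σ with its i-th vertex removed). For instance
  ∂PQRS = QRS − PRS + PQS − PQR,
  ∂PRST = RST − PST + PRT − PRS.
The 10×5 boundary matrix has rank 4 and Smith normal form diag(1,1,1,1).

Computing H_k = (kernel of ∂_k) / (image of ∂_{k+1}):

  H_0: rank C_0 − rank ∂_1 = 5 − 4 = 1, and the invariant factors of ∂_1 are all 1, so H_0 ≅ Z.
  H_1: rank ker ∂_1 − rank ∂_2 = (10 − 4) − 6 = 0, and the invariant factors of ∂_2 are all 1, so H_1 ≅ 0.
  H_2: rank ker ∂_2 − rank ∂_3 = (10 − 6) − 4 = 0, and the invariant factors of ∂_3 are all 1, so H_2 ≅ 0.
  H_3: rank ker ∂_3 − rank ∂_4 = (5 − 4) − 0 = 1, and there is no ∂_4, so H_3 ≅ Z.

(K is a triangulation of the 3-sphere S^3.)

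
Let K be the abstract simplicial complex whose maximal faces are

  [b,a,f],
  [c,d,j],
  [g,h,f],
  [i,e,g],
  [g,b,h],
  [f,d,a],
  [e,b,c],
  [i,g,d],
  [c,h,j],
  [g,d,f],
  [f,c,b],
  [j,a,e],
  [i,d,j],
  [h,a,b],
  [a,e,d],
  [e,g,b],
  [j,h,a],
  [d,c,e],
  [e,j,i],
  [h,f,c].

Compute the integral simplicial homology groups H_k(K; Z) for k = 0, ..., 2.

H_0 ≅ Z,  H_1 ≅ Z ⊕ Z/2Z,  H_2 = 0.

We work with the vertex ordering a < b < c < d < e < f < g < h < i < j. The simplices of K, each written with vertices in increasing order, are:

  0-simplices (10): a, b, c, d, e, f, g, h, i, j
  1-simplices (30): ab, ad, ae, af, ah, aj, bc, be, bf, bg, bh, cd, ce, cf, ch, cj, de, df, dg, di, dj, eg, ei, ej, fg, fh, gh, gi, hj, ij
  2-simplices (20): abf, abh, ade, adf, aej, ahj, bce, bcf, beg, bgh, cde, cdj, cfh, chj, dfg, dgi, dij, egi, eij, fgh

so the chain groups are C_0 ≅ Z^10, C_1 ≅ Z^30, C_2 ≅ Z^20.

Boundary ∂_1: C_1 → C_0 sends each edge [p,q] (with p < q) to q − p.
As a 10×30 matrix over Z this has rank 9, with invariant factors (1,1,1,1,1,1,1,1,1).

The boundary map ∂_2: C_2 → C_1 acts by ∂[p,q,r] = [q,r] − [p,r] + [p,q]. For instance
  ∂cfh = fh − ch + cf,
  ∂ahj = hj − aj + ah.
The 30×20 boundary matrix has rank 20 and Smith normal form diag(1,1,1,1,1,1,1,1,1,1,1,1,1,1,1,1,1,1,1,2).

Now H_k = ker ∂_k / im ∂_{k+1}, so:

  H_0: rank C_0 − rank ∂_1 = 10 − 9 = 1, and the invariant factors of ∂_1 are all 1, so H_0 ≅ Z.
  H_1: rank ker ∂_1 − rank ∂_2 = (30 − 9) − 20 = 1, and ∂_2 has invariant factor 2 > 1, so H_1 ≅ Z ⊕ Z/2Z.
  H_2: rank ker ∂_2 − rank ∂_3 = (20 − 20) − 0 = 0, and there is no ∂_3, so H_2 ≅ 0.

As a check, the Euler characteristic is 10 − 30 + 20 = 0, which agrees with 1 − 1 + 0 = 0.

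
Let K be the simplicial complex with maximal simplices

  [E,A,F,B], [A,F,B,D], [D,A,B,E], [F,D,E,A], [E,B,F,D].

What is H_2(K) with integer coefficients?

We work with the vertex ordering A < B < D < E < F. The simplices of K, each written with vertices in increasing order, are:

  0-simplices (5): A, B, D, E, F
  1-simplices (10): AB, AD, AE, AF, BD, BE, BF, DE, DF, EF
  2-simplices (10): ABD, ABE, ABF, ADE, ADF, AEF, BDE, BDF, BEF, DEF
  3-simplices (5): ABDE, ABDF, ABEF, ADEF, BDEF

so the chain groups are C_0 ≅ Z^5, C_1 ≅ Z^10, C_2 ≅ Z^10, C_3 ≅ Z^5.

The boundary map ∂_1: C_1 → C_0 sends each edge [p,q] (with p < q) to q − p. For instance
  ∂BD = D − B.
This gives a 5×10 integer matrix of rank 4; reducing to Smith normal form yields diagonal entries (1,1,1,1).

The boundary map ∂_2: C_2 → C_1 acts by ∂[p,q,r] = [q,r] − [p,r] + [p,q]. For instance
  ∂BDE = DE − BE + BD,
  ∂ABD = BD − AD + AB.
The 10×10 boundary matrix has rank 6 and Smith normal form diag(1,1,1,1,1,1).

The boundary map ∂_3: C_3 → C_2 sends each 3-simplex σ to the alternating sum Σ_i (−1)^i (σ with its i-th vertex removed). For instance
  ∂ABDE = BDE − ADE + ABE − ABD,
  ∂BDEF = DEF − BEF + BDF − BDE.
The 10×5 boundary matrix has rank 4 and Smith normal form diag(1,1,1,1).

Computing H_k = (kernel of ∂_k) / (image of ∂_{k+1}):

  H_2: rank ker ∂_2 − rank ∂_3 = (10 − 6) − 4 = 0, and the invariant factors of ∂_3 are all 1, so H_2 = 0.

(K is a triangulation of the 3-sphere S^3.)

H_2 = 0.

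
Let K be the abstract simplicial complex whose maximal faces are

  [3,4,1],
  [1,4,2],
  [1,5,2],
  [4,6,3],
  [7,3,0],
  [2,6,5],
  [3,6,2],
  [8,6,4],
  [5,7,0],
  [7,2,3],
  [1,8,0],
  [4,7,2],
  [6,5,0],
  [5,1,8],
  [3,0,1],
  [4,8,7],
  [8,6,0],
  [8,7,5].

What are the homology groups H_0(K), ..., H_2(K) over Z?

We work with the vertex ordering 0 < 1 < 2 < 3 < 4 < 5 < 6 < 7 < 8. The simplices of K, each written with vertices in increasing order, are:

  0-simplices (9): [0], [1], [2], [3], [4], [5], [6], [7], [8]
  1-simplices (27): (27 of them)
  2-simplices (18): [0,1,3], [0,1,8], [0,3,7], [0,5,6], [0,5,7], [0,6,8], [1,2,4], [1,2,5], [1,3,4], [1,5,8], [2,3,6], [2,3,7], [2,4,7], [2,5,6], [3,4,6], [4,6,8], [4,7,8], [5,7,8]

so the chain groups are C_0 ≅ Z^9, C_1 ≅ Z^27, C_2 ≅ Z^18.

∂_1: C_1 → C_0 sends each edge [p,q] (with p < q) to q − p. For instance
  ∂[0,8] = [8] − [0].
This gives a 9×27 integer matrix of rank 8; reducing to Smith normal form yields diagonal entries (1,1,1,1,1,1,1,1).

The boundary map ∂_2: C_2 → C_1 acts by ∂[p,q,r] = [q,r] − [p,r] + [p,q]. For instance
  ∂[1,2,4] = [2,4] − [1,4] + [1,2],
  ∂[0,6,8] = [6,8] − [0,8] + [0,6].
This gives a 27×18 integer matrix of rank 18; reducing to Smith normal form yields diagonal entries (1,1,1,1,1,1,1,1,1,1,1,1,1,1,1,1,1,2).

Reading off H_k = ker ∂_k / im ∂_{k+1}:

  H_0: rank C_0 − rank ∂_1 = 9 − 8 = 1, and the invariant factors of ∂_1 are all 1, so H_0 ≅ Z.
  H_1: rank ker ∂_1 − rank ∂_2 = (27 − 8) − 18 = 1, and ∂_2 has invariant factor 2 > 1, so H_1 ≅ Z ⊕ Z/2.
  H_2: rank ker ∂_2 − rank ∂_3 = (18 − 18) − 0 = 0, and there is no ∂_3, so H_2 ≅ 0.

(K is a triangulation of the Klein bottle.)

H_0 = Z,  H_1 = Z ⊕ Z/2,  H_2 = 0.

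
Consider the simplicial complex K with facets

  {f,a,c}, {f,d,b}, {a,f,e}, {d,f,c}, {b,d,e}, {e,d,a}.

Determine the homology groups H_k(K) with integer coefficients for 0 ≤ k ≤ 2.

K has 6 vertices, 12 edges, 6 triangles.
rank ∂_0 = 0, rank ∂_1 = 5 ⇒ b_0 = 6 − 0 − 5 = 1; all invariant factors of ∂_1 are 1 so no torsion. So H_0 ≅ Z.
rank ∂_1 = 5, rank ∂_2 = 6 ⇒ b_1 = 12 − 5 − 6 = 1; all invariant factors of ∂_2 are 1 so no torsion. So H_1 ≅ Z.
rank ∂_2 = 6, rank ∂_3 = 0 ⇒ b_2 = 6 − 6 − 0 = 0. So H_2 ≅ 0.

H_0 = Z,  H_1 = Z,  H_2 = 0.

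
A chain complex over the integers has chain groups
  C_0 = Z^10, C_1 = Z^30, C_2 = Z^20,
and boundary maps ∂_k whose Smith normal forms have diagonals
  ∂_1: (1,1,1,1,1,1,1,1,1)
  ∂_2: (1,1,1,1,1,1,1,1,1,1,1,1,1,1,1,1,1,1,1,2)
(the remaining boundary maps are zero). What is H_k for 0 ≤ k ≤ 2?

H_0: b_0 = 10 − 0 − 9 = 1; torsion from ∂_1 factors > 1: none. So H_0 = Z.
H_1: b_1 = 30 − 9 − 20 = 1; torsion from ∂_2 factors > 1: [2]. So H_1 = Z ⊕ Z/2.
H_2: b_2 = 20 − 20 − 0 = 0; torsion from ∂_3 factors > 1: none. So H_2 = 0.

H_0 = Z,  H_1 = Z ⊕ Z/2,  H_2 = 0.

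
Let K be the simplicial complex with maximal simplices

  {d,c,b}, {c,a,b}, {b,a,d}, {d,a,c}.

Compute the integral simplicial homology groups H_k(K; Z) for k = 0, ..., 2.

H_0 = Z,  H_1 = 0,  H_2 = Z.

K has 4 vertices, 6 edges, 4 triangles.
rank ∂_0 = 0, rank ∂_1 = 3 ⇒ b_0 = 4 − 0 − 3 = 1; all invariant factors of ∂_1 are 1 so no torsion. So H_0 = Z.
rank ∂_1 = 3, rank ∂_2 = 3 ⇒ b_1 = 6 − 3 − 3 = 0; all invariant factors of ∂_2 are 1 so no torsion. So H_1 = 0.
rank ∂_2 = 3, rank ∂_3 = 0 ⇒ b_2 = 4 − 3 − 0 = 1. So H_2 = Z.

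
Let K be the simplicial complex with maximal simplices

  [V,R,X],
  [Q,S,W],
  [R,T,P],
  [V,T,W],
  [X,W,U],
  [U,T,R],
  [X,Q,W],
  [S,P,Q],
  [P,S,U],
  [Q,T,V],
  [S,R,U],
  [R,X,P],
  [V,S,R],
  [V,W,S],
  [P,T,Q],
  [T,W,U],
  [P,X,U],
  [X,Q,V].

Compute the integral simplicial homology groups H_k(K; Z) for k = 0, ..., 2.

Take the total order P < Q < R < S < T < U < V < W < X on the vertex set. Then K (dimension 2) consists of the simplices:

  0-simplices (9): P, Q, R, S, T, U, V, W, X
  1-simplices (27): PQ, PR, PS, PT, PU, PX, QS, QT, QV, QW, QX, RS, RT, RU, RV, RX, SU, SV, SW, TU, TV, TW, UW, UX, VW, VX, WX
  2-simplices (18): PQS, PQT, PRT, PRX, PSU, PUX, QSW, QTV, QVX, QWX, RSU, RSV, RTU, RVX, SVW, TUW, TVW, UWX

so the chain groups are C_0 ≅ Z^9, C_1 ≅ Z^27, C_2 ≅ Z^18.

Boundary ∂_1: C_1 → C_0 is given by ∂[p,q] = [q] − [p]. For instance
  ∂UX = X − U.
The resulting 9×27 matrix has rank 8, and its Smith normal form has invariant factors (1,1,1,1,1,1,1,1).

∂_2: C_2 → C_1 maps a triangle to the signed sum of its edges. For instance
  ∂PQS = QS − PS + PQ,
  ∂TVW = VW − TW + TV.
The resulting 27×18 matrix has rank 18, and its Smith normal form has invariant factors (1,1,1,1,1,1,1,1,1,1,1,1,1,1,1,1,1,2).

Computing H_k = (kernel of ∂_k) / (image of ∂_{k+1}):

  H_0: rank C_0 − rank ∂_1 = 9 − 8 = 1, and the invariant factors of ∂_1 are all 1, so H_0 = Z.
  H_1: rank ker ∂_1 − rank ∂_2 = (27 − 8) − 18 = 1, and ∂_2 has invariant factor 2 > 1, so H_1 = Z ⊕ Z/2.
  H_2: rank ker ∂_2 − rank ∂_3 = (18 − 18) − 0 = 0, and there is no ∂_3, so H_2 = 0.

H_0 = Z,  H_1 = Z ⊕ Z/2,  H_2 = 0.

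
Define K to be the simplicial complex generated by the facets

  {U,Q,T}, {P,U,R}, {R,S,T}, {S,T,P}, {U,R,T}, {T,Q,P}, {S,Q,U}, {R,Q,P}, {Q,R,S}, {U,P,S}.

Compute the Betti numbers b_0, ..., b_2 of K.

b_0 = 1, b_1 = 0, b_2 = 0.

K has 6 vertices, 15 edges, 10 triangles.
rank ∂_0 = 0, rank ∂_1 = 5 ⇒ b_0 = 6 − 0 − 5 = 1; all invariant factors of ∂_1 are 1 so no torsion. So H_0 ≅ Z.
rank ∂_1 = 5, rank ∂_2 = 10 ⇒ b_1 = 15 − 5 − 10 = 0; ∂_2 has invariant factor(s) [2] giving torsion. So H_1 ≅ Z/2.
rank ∂_2 = 10, rank ∂_3 = 0 ⇒ b_2 = 10 − 10 − 0 = 0. So H_2 ≅ 0.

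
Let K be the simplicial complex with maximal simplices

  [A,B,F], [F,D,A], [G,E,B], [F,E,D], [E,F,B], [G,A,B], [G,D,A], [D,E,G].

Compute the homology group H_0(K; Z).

K has 6 vertices, 12 edges, 8 triangles.
rank ∂_0 = 0, rank ∂_1 = 5 ⇒ b_0 = 6 − 0 − 5 = 1; all invariant factors of ∂_1 are 1 so no torsion. So H_0 = Z.

H_0 ≅ Z.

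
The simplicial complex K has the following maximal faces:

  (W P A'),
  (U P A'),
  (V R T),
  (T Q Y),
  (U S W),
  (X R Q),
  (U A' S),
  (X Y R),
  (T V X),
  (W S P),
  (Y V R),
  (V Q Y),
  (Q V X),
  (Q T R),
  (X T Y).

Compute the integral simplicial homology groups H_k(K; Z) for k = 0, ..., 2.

H_0 = Z^2,  H_1 = Z ⊕ Z/2Z,  H_2 = 0.

Take the total order P < Q < R < S < T < U < V < W < X < Y < A' on the vertex set. Then K (dimension 2) consists of the simplices:

  0-simplices (11): [P], [Q], [R], [S], [T], [U], [V], [W], [X], [Y], [A']
  1-simplices (25): (25 of them)
  2-simplices (15): [P,S,W], [P,U,A'], [P,W,A'], [Q,R,T], [Q,R,X], [Q,T,Y], [Q,V,X], [Q,V,Y], [R,T,V], [R,V,Y], [R,X,Y], [S,U,W], [S,U,A'], [T,V,X], [T,X,Y]

giving chain groups C_0 ≅ Z^11, C_1 ≅ Z^25, C_2 ≅ Z^15.

Boundary ∂_1: C_1 → C_0 is given by ∂[p,q] = [q] − [p]. For instance
  ∂[V,Y] = [Y] − [V].
This gives a 11×25 integer matrix of rank 9; reducing to Smith normal form yields diagonal entries (1,1,1,1,1,1,1,1,1).

The boundary map ∂_2: C_2 → C_1 sends each 2-simplex [p,q,r] to [q,r] − [p,r] + [p,q]. For instance
  ∂[R,T,V] = [T,V] − [R,V] + [R,T],
  ∂[Q,T,Y] = [T,Y] − [Q,Y] + [Q,T].
The 25×15 boundary matrix has rank 15 and Smith normal form diag(1,1,1,1,1,1,1,1,1,1,1,1,1,1,2).

Reading off H_k = ker ∂_k / im ∂_{k+1}:

  H_0: rank C_0 − rank ∂_1 = 11 − 9 = 2, and the invariant factors of ∂_1 are all 1, so H_0 ≅ Z^2.
  H_1: rank ker ∂_1 − rank ∂_2 = (25 − 9) − 15 = 1, and ∂_2 has invariant factor 2 > 1, so H_1 ≅ Z ⊕ Z/2Z.
  H_2: rank ker ∂_2 − rank ∂_3 = (15 − 15) − 0 = 0, and there is no ∂_3, so H_2 ≅ 0.

(K is a triangulation of the disjoint union of the Möbius band and the real projective plane RP^2.)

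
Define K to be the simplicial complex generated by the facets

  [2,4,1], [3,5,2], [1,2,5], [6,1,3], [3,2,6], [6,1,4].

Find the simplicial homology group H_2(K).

Order the vertices as 1 < 2 < 3 < 4 < 5 < 6. Listing each simplex with vertices in this order, K has dimension 2 with simplices:

  0-simplices (6): [1], [2], [3], [4], [5], [6]
  1-simplices (12): [1,2], [1,3], [1,4], [1,5], [1,6], [2,3], [2,4], [2,5], [2,6], [3,5], [3,6], [4,6]
  2-simplices (6): [1,2,4], [1,2,5], [1,3,6], [1,4,6], [2,3,5], [2,3,6]

giving chain groups C_0 ≅ Z^6, C_1 ≅ Z^12, C_2 ≅ Z^6.

Boundary ∂_1: C_1 → C_0 maps an edge to its endpoints' difference, ∂[p,q] = q − p.
This gives a 6×12 integer matrix of rank 5; reducing to Smith normal form yields diagonal entries (1,1,1,1,1).

The boundary map ∂_2: C_2 → C_1 maps a triangle to the signed sum of its edges. For instance
  ∂[1,4,6] = [4,6] − [1,6] + [1,4],
  ∂[2,3,6] = [3,6] − [2,6] + [2,3].
The resulting 12×6 matrix has rank 6, and its Smith normal form has invariant factors (1,1,1,1,1,1).

From H_k ≅ ker(∂_k) / im(∂_{k+1}) we obtain:

  H_2: rank ker ∂_2 − rank ∂_3 = (6 − 6) − 0 = 0, and there is no ∂_3, so H_2 ≅ 0.

(K is a triangulation of the cylinder S^1 x I.)

H_2 ≅ 0.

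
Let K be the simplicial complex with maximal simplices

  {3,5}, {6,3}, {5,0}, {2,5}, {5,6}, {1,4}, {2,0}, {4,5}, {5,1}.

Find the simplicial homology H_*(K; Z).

Order the vertices as 0 < 1 < 2 < 3 < 4 < 5 < 6. Listing each simplex with vertices in this order, K has dimension 1 with simplices:

  0-simplices (7): [0], [1], [2], [3], [4], [5], [6]
  1-simplices (9): [0,2], [0,5], [1,4], [1,5], [2,5], [3,5], [3,6], [4,5], [5,6]

giving chain groups C_0 ≅ Z^7, C_1 ≅ Z^9.

The boundary map ∂_1: C_1 → C_0 is given by ∂[p,q] = [q] − [p].
As a 7×9 matrix over Z this has rank 6, with invariant factors (1,1,1,1,1,1).

Now H_k = ker ∂_k / im ∂_{k+1}, so:

  H_0: rank C_0 − rank ∂_1 = 7 − 6 = 1, and the invariant factors of ∂_1 are all 1, so H_0 = Z.
  H_1: rank ker ∂_1 − rank ∂_2 = (9 − 6) − 0 = 3, and there is no ∂_2, so H_1 = Z^3.

H_0 ≅ Z,  H_1 ≅ Z^3.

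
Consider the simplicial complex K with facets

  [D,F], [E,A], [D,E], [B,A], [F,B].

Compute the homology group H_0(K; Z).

H_0 = Z.

Order the vertices as A < B < D < E < F. Listing each simplex with vertices in this order, K has dimension 1 with simplices:

  0-simplices (5): A, B, D, E, F
  1-simplices (5): AB, AE, BF, DE, DF

Hence C_0 ≅ Z^5, C_1 ≅ Z^5.

∂_1: C_1 → C_0 sends each edge [p,q] (with p < q) to q − p. For instance
  ∂AE = E − A.
The 5×5 boundary matrix has rank 4 and Smith normal form diag(1,1,1,1).

Now H_k = ker ∂_k / im ∂_{k+1}, so:

  H_0: rank C_0 − rank ∂_1 = 5 − 4 = 1, and the invariant factors of ∂_1 are all 1, so H_0 ≅ Z.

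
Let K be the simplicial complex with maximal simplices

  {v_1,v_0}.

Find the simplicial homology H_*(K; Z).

Fix the vertex order v_0 < v_1 and write every simplex with vertices in increasing order. Then dim K = 1 and the simplices of K are:

  0-simplices (2): [v_0], [v_1]
  1-simplices (1): [v_0,v_1]

so the chain groups are C_0 ≅ Z^2, C_1 ≅ Z^1.

Boundary ∂_1: C_1 → C_0 maps an edge to its endpoints' difference, ∂[p,q] = q − p. For instance
  ∂[v_0,v_1] = [v_1] − [v_0].
The 2×1 boundary matrix has rank 1 and Smith normal form diag(1).

Reading off H_k = ker ∂_k / im ∂_{k+1}:

  H_0: rank C_0 − rank ∂_1 = 2 − 1 = 1, and the invariant factors of ∂_1 are all 1, so H_0 = Z.
  H_1: rank ker ∂_1 − rank ∂_2 = (1 − 1) − 0 = 0, and there is no ∂_2, so H_1 = 0.

(K is a triangulation of the 1-simplex.)

H_0 = Z,  H_1 = 0.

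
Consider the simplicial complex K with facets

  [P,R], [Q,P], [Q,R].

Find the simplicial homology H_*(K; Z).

H_0 = Z,  H_1 = Z.

Order the vertices as P < Q < R. Listing each simplex with vertices in this order, K has dimension 1 with simplices:

  0-simplices (3): P, Q, R
  1-simplices (3): PQ, PR, QR

giving chain groups C_0 ≅ Z^3, C_1 ≅ Z^3.

Boundary ∂_1: C_1 → C_0 sends each edge [p,q] (with p < q) to q − p. For instance
  ∂QR = R − Q.
The 3×3 boundary matrix has rank 2 and Smith normal form diag(1,1).

Computing H_k = (kernel of ∂_k) / (image of ∂_{k+1}):

  H_0: rank C_0 − rank ∂_1 = 3 − 2 = 1, and the invariant factors of ∂_1 are all 1, so H_0 = Z.
  H_1: rank ker ∂_1 − rank ∂_2 = (3 − 2) − 0 = 1, and there is no ∂_2, so H_1 = Z.

As a check, the Euler characteristic is 3 − 3 = 0, which agrees with 1 − 1 = 0.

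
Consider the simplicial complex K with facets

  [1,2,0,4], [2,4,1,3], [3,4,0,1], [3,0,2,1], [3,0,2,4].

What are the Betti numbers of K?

b_0 = 1, b_1 = 0, b_2 = 0, b_3 = 1.

Fix the vertex order 0 < 1 < 2 < 3 < 4 and write every simplex with vertices in increasing order. Then dim K = 3 and the simplices of K are:

  0-simplices (5): [0], [1], [2], [3], [4]
  1-simplices (10): [0,1], [0,2], [0,3], [0,4], [1,2], [1,3], [1,4], [2,3], [2,4], [3,4]
  2-simplices (10): [0,1,2], [0,1,3], [0,1,4], [0,2,3], [0,2,4], [0,3,4], [1,2,3], [1,2,4], [1,3,4], [2,3,4]
  3-simplices (5): [0,1,2,3], [0,1,2,4], [0,1,3,4], [0,2,3,4], [1,2,3,4]

so the chain groups are C_0 ≅ Z^5, C_1 ≅ Z^10, C_2 ≅ Z^10, C_3 ≅ Z^5.

∂_1: C_1 → C_0 is given by ∂[p,q] = [q] − [p].
The resulting 5×10 matrix has rank 4, and its Smith normal form has invariant factors (1,1,1,1).

∂_2: C_2 → C_1 sends each 2-simplex [p,q,r] to [q,r] − [p,r] + [p,q]. For instance
  ∂[1,2,3] = [2,3] − [1,3] + [1,2],
  ∂[0,1,3] = [1,3] − [0,3] + [0,1].
As a 10×10 matrix over Z this has rank 6, with invariant factors (1,1,1,1,1,1).

∂_3: C_3 → C_2 sends each 3-simplex σ to the alternating sum Σ_i (−1)^i (σ with its i-th vertex removed). For instance
  ∂[0,1,2,3] = [1,2,3] − [0,2,3] + [0,1,3] − [0,1,2],
  ∂[0,1,3,4] = [1,3,4] − [0,3,4] + [0,1,4] − [0,1,3].
This gives a 10×5 integer matrix of rank 4; reducing to Smith normal form yields diagonal entries (1,1,1,1).

Now H_k = ker ∂_k / im ∂_{k+1}, so:

  H_0: rank C_0 − rank ∂_1 = 5 − 4 = 1, and the invariant factors of ∂_1 are all 1, so H_0 = Z.
  H_1: rank ker ∂_1 − rank ∂_2 = (10 − 4) − 6 = 0, and the invariant factors of ∂_2 are all 1, so H_1 = 0.
  H_2: rank ker ∂_2 − rank ∂_3 = (10 − 6) − 4 = 0, and the invariant factors of ∂_3 are all 1, so H_2 = 0.
  H_3: rank ker ∂_3 − rank ∂_4 = (5 − 4) − 0 = 1, and there is no ∂_4, so H_3 = Z.

As a check, the Euler characteristic is 5 − 10 + 10 − 5 = 0, which agrees with 1 − 0 + 0 − 1 = 0.

Hence the Betti numbers are b_0 = 1, b_1 = 0, b_2 = 0, b_3 = 1.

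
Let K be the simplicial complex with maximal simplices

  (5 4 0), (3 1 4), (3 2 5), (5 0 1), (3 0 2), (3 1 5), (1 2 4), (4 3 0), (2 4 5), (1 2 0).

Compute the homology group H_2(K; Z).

Order the vertices as 0 < 1 < 2 < 3 < 4 < 5. Listing each simplex with vertices in this order, K has dimension 2 with simplices:

  0-simplices (6): [0], [1], [2], [3], [4], [5]
  1-simplices (15): [0,1], [0,2], [0,3], [0,4], [0,5], [1,2], [1,3], [1,4], [1,5], [2,3], [2,4], [2,5], [3,4], [3,5], [4,5]
  2-simplices (10): [0,1,2], [0,1,5], [0,2,3], [0,3,4], [0,4,5], [1,2,4], [1,3,4], [1,3,5], [2,3,5], [2,4,5]

Hence C_0 ≅ Z^6, C_1 ≅ Z^15, C_2 ≅ Z^10.

∂_1: C_1 → C_0 maps an edge to its endpoints' difference, ∂[p,q] = q − p.
The 6×15 boundary matrix has rank 5 and Smith normal form diag(1,1,1,1,1).

∂_2: C_2 → C_1 maps a triangle to the signed sum of its edges. For instance
  ∂[0,2,3] = [2,3] − [0,3] + [0,2],
  ∂[1,3,4] = [3,4] − [1,4] + [1,3].
The resulting 15×10 matrix has rank 10, and its Smith normal form has invariant factors (1,1,1,1,1,1,1,1,1,2).

Now H_k = ker ∂_k / im ∂_{k+1}, so:

  H_2: rank ker ∂_2 − rank ∂_3 = (10 − 10) − 0 = 0, and there is no ∂_3, so H_2 = 0.

H_2 = 0.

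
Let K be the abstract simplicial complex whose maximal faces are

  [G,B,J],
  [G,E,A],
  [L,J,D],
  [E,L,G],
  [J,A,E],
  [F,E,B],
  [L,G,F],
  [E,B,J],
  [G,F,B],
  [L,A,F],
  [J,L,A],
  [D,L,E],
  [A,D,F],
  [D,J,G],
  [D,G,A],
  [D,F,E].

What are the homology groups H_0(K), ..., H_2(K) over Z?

H_0 = Z,  H_1 = Z^2,  H_2 = Z.

K has 8 vertices, 24 edges, 16 triangles.
rank ∂_0 = 0, rank ∂_1 = 7 ⇒ b_0 = 8 − 0 − 7 = 1; all invariant factors of ∂_1 are 1 so no torsion. So H_0 = Z.
rank ∂_1 = 7, rank ∂_2 = 15 ⇒ b_1 = 24 − 7 − 15 = 2; all invariant factors of ∂_2 are 1 so no torsion. So H_1 = Z^2.
rank ∂_2 = 15, rank ∂_3 = 0 ⇒ b_2 = 16 − 15 − 0 = 1. So H_2 = Z.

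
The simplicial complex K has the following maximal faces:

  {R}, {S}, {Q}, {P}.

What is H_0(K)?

Order the vertices as P < Q < R < S. Listing each simplex with vertices in this order, K has dimension 0 with simplices:

  0-simplices (4): P, Q, R, S

Hence C_0 ≅ Z^4.

Now H_k = ker ∂_k / im ∂_{k+1}, so:

  H_0: rank C_0 − rank ∂_1 = 4 − 0 = 4, and there is no ∂_1, so H_0 ≅ Z^4.

H_0 ≅ Z^4.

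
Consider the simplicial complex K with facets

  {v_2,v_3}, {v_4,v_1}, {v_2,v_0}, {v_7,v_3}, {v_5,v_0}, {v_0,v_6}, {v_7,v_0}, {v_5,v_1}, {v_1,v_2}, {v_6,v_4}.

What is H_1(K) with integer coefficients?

H_1 ≅ Z^3.

Order the vertices as v_0 < v_1 < v_2 < v_3 < v_4 < v_5 < v_6 < v_7. Listing each simplex with vertices in this order, K has dimension 1 with simplices:

  0-simplices (8): [v_0], [v_1], [v_2], [v_3], [v_4], [v_5], [v_6], [v_7]
  1-simplices (10): [v_0,v_2], [v_0,v_5], [v_0,v_6], [v_0,v_7], [v_1,v_2], [v_1,v_4], [v_1,v_5], [v_2,v_3], [v_3,v_7], [v_4,v_6]

giving chain groups C_0 ≅ Z^8, C_1 ≅ Z^10.

∂_1: C_1 → C_0 sends each edge [p,q] (with p < q) to q − p. For instance
  ∂[v_1,v_5] = [v_5] − [v_1].
This gives a 8×10 integer matrix of rank 7; reducing to Smith normal form yields diagonal entries (1,1,1,1,1,1,1).

Reading off H_k = ker ∂_k / im ∂_{k+1}:

  H_1: rank ker ∂_1 − rank ∂_2 = (10 − 7) − 0 = 3, and there is no ∂_2, so H_1 = Z^3.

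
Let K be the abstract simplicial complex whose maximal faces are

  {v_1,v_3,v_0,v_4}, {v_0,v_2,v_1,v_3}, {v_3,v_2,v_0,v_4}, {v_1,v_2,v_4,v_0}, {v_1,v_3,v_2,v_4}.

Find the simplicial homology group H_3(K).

H_3 ≅ Z.

Take the total order v_0 < v_1 < v_2 < v_3 < v_4 on the vertex set. Then K (dimension 3) consists of the simplices:

  0-simplices (5): [v_0], [v_1], [v_2], [v_3], [v_4]
  1-simplices (10): [v_0,v_1], [v_0,v_2], [v_0,v_3], [v_0,v_4], [v_1,v_2], [v_1,v_3], [v_1,v_4], [v_2,v_3], [v_2,v_4], [v_3,v_4]
  2-simplices (10): [v_0,v_1,v_2], [v_0,v_1,v_3], [v_0,v_1,v_4], [v_0,v_2,v_3], [v_0,v_2,v_4], [v_0,v_3,v_4], [v_1,v_2,v_3], [v_1,v_2,v_4], [v_1,v_3,v_4], [v_2,v_3,v_4]
  3-simplices (5): [v_0,v_1,v_2,v_3], [v_0,v_1,v_2,v_4], [v_0,v_1,v_3,v_4], [v_0,v_2,v_3,v_4], [v_1,v_2,v_3,v_4]

so the chain groups are C_0 ≅ Z^5, C_1 ≅ Z^10, C_2 ≅ Z^10, C_3 ≅ Z^5.

The boundary map ∂_1: C_1 → C_0 is given by ∂[p,q] = [q] − [p]. For instance
  ∂[v_2,v_4] = [v_4] − [v_2].
The resulting 5×10 matrix has rank 4, and its Smith normal form has invariant factors (1,1,1,1).

The boundary map ∂_2: C_2 → C_1 sends each 2-simplex [p,q,r] to [q,r] − [p,r] + [p,q]. For instance
  ∂[v_1,v_3,v_4] = [v_3,v_4] − [v_1,v_4] + [v_1,v_3],
  ∂[v_0,v_3,v_4] = [v_3,v_4] − [v_0,v_4] + [v_0,v_3].
The resulting 10×10 matrix has rank 6, and its Smith normal form has invariant factors (1,1,1,1,1,1).

∂_3: C_3 → C_2 sends each 3-simplex σ to the alternating sum Σ_i (−1)^i (σ with its i-th vertex removed). For instance
  ∂[v_0,v_1,v_2,v_3] = [v_1,v_2,v_3] − [v_0,v_2,v_3] + [v_0,v_1,v_3] − [v_0,v_1,v_2],
  ∂[v_0,v_1,v_3,v_4] = [v_1,v_3,v_4] − [v_0,v_3,v_4] + [v_0,v_1,v_4] − [v_0,v_1,v_3].
As a 10×5 matrix over Z this has rank 4, with invariant factors (1,1,1,1).

Computing H_k = (kernel of ∂_k) / (image of ∂_{k+1}):

  H_3: rank ker ∂_3 − rank ∂_4 = (5 − 4) − 0 = 1, and there is no ∂_4, so H_3 = Z.

(K is a triangulation of the 3-sphere S^3.)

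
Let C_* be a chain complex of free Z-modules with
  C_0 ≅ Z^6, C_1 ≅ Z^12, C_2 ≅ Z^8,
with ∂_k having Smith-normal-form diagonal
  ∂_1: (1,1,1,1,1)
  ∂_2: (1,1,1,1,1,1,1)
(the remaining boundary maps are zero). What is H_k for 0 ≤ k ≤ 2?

H_0 ≅ Z,  H_1 = 0,  H_2 ≅ Z.

H_0: b_0 = 6 − 0 − 5 = 1; torsion from ∂_1 factors > 1: none. So H_0 ≅ Z.
H_1: b_1 = 12 − 5 − 7 = 0; torsion from ∂_2 factors > 1: none. So H_1 ≅ 0.
H_2: b_2 = 8 − 7 − 0 = 1; torsion from ∂_3 factors > 1: none. So H_2 ≅ Z.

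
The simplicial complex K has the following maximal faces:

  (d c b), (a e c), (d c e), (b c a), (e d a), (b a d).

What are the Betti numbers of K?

b_0 = 1, b_1 = 0, b_2 = 1.

Take the total order a < b < c < d < e on the vertex set. Then K (dimension 2) consists of the simplices:

  0-simplices (5): a, b, c, d, e
  1-simplices (9): ab, ac, ad, ae, bc, bd, cd, ce, de
  2-simplices (6): abc, abd, ace, ade, bcd, cde

so the chain groups are C_0 ≅ Z^5, C_1 ≅ Z^9, C_2 ≅ Z^6.

The boundary map ∂_1: C_1 → C_0 maps an edge to its endpoints' difference, ∂[p,q] = q − p.
The 5×9 boundary matrix has rank 4 and Smith normal form diag(1,1,1,1).

Boundary ∂_2: C_2 → C_1 acts by ∂[p,q,r] = [q,r] − [p,r] + [p,q]. For instance
  ∂abc = bc − ac + ab,
  ∂ade = de − ae + ad.
This gives a 9×6 integer matrix of rank 5; reducing to Smith normal form yields diagonal entries (1,1,1,1,1).

From H_k ≅ ker(∂_k) / im(∂_{k+1}) we obtain:

  H_0: rank C_0 − rank ∂_1 = 5 − 4 = 1, and the invariant factors of ∂_1 are all 1, so H_0 = Z.
  H_1: rank ker ∂_1 − rank ∂_2 = (9 − 4) − 5 = 0, and the invariant factors of ∂_2 are all 1, so H_1 = 0.
  H_2: rank ker ∂_2 − rank ∂_3 = (6 − 5) − 0 = 1, and there is no ∂_3, so H_2 = Z.

Hence the Betti numbers are b_0 = 1, b_1 = 0, b_2 = 1.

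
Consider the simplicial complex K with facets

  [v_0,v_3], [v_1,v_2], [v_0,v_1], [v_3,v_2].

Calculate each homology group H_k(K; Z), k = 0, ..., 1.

H_0 ≅ Z,  H_1 ≅ Z.

K has 4 vertices, 4 edges.
rank ∂_0 = 0, rank ∂_1 = 3 ⇒ b_0 = 4 − 0 − 3 = 1; all invariant factors of ∂_1 are 1 so no torsion. So H_0 = Z.
rank ∂_1 = 3, rank ∂_2 = 0 ⇒ b_1 = 4 − 3 − 0 = 1. So H_1 = Z.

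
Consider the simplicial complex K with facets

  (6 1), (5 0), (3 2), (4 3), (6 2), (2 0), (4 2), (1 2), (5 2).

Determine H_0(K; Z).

H_0 ≅ Z.

Fix the vertex order 0 < 1 < 2 < 3 < 4 < 5 < 6 and write every simplex with vertices in increasing order. Then dim K = 1 and the simplices of K are:

  0-simplices (7): [0], [1], [2], [3], [4], [5], [6]
  1-simplices (9): [0,2], [0,5], [1,2], [1,6], [2,3], [2,4], [2,5], [2,6], [3,4]

Hence C_0 ≅ Z^7, C_1 ≅ Z^9.

Boundary ∂_1: C_1 → C_0 is given by ∂[p,q] = [q] − [p]. For instance
  ∂[1,6] = [6] − [1].
The resulting 7×9 matrix has rank 6, and its Smith normal form has invariant factors (1,1,1,1,1,1).

From H_k ≅ ker(∂_k) / im(∂_{k+1}) we obtain:

  H_0: rank C_0 − rank ∂_1 = 7 − 6 = 1, and the invariant factors of ∂_1 are all 1, so H_0 ≅ Z.

(K is a triangulation of a wedge of 3 circles.)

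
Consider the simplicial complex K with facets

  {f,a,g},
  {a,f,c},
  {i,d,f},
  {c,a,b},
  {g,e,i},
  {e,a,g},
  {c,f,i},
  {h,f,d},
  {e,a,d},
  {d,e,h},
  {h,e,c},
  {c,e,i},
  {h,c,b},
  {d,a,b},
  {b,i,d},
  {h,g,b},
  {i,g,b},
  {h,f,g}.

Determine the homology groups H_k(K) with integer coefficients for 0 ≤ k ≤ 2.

Take the total order a < b < c < d < e < f < g < h < i on the vertex set. Then K (dimension 2) consists of the simplices:

  0-simplices (9): a, b, c, d, e, f, g, h, i
  1-simplices (27): ab, ac, ad, ae, af, ag, bc, bd, bg, bh, bi, ce, cf, ch, ci, de, df, dh, di, eg, eh, ei, fg, fh, fi, gh, gi
  2-simplices (18): abc, abd, acf, ade, aeg, afg, bch, bdi, bgh, bgi, ceh, cei, cfi, deh, dfh, dfi, egi, fgh

giving chain groups C_0 ≅ Z^9, C_1 ≅ Z^27, C_2 ≅ Z^18.

The boundary map ∂_1: C_1 → C_0 sends each edge [p,q] (with p < q) to q − p. For instance
  ∂bi = i − b.
As a 9×27 matrix over Z this has rank 8, with invariant factors (1,1,1,1,1,1,1,1).

∂_2: C_2 → C_1 maps a triangle to the signed sum of its edges. For instance
  ∂abd = bd − ad + ab,
  ∂abc = bc − ac + ab.
This gives a 27×18 integer matrix of rank 17; reducing to Smith normal form yields diagonal entries (1,1,1,1,1,1,1,1,1,1,1,1,1,1,1,1,1).

From H_k ≅ ker(∂_k) / im(∂_{k+1}) we obtain:

  H_0: rank C_0 − rank ∂_1 = 9 − 8 = 1, and the invariant factors of ∂_1 are all 1, so H_0 = Z.
  H_1: rank ker ∂_1 − rank ∂_2 = (27 − 8) − 17 = 2, and the invariant factors of ∂_2 are all 1, so H_1 = Z^2.
  H_2: rank ker ∂_2 − rank ∂_3 = (18 − 17) − 0 = 1, and there is no ∂_3, so H_2 = Z.

H_0 = Z,  H_1 = Z^2,  H_2 = Z.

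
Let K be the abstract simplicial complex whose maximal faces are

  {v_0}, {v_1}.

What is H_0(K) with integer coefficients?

H_0 = Z^2.

We work with the vertex ordering v_0 < v_1. The simplices of K, each written with vertices in increasing order, are:

  0-simplices (2): [v_0], [v_1]

giving chain groups C_0 ≅ Z^2.

From H_k ≅ ker(∂_k) / im(∂_{k+1}) we obtain:

  H_0: rank C_0 − rank ∂_1 = 2 − 0 = 2, and there is no ∂_1, so H_0 = Z^2.

(K is a triangulation of a set of 2 points.)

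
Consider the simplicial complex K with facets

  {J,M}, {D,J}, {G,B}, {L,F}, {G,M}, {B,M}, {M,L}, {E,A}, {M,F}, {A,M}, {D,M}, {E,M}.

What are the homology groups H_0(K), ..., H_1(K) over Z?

K has 9 vertices, 12 edges.
rank ∂_0 = 0, rank ∂_1 = 8 ⇒ b_0 = 9 − 0 − 8 = 1; all invariant factors of ∂_1 are 1 so no torsion. So H_0 ≅ Z.
rank ∂_1 = 8, rank ∂_2 = 0 ⇒ b_1 = 12 − 8 − 0 = 4. So H_1 ≅ Z^4.

H_0 ≅ Z,  H_1 ≅ Z^4.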